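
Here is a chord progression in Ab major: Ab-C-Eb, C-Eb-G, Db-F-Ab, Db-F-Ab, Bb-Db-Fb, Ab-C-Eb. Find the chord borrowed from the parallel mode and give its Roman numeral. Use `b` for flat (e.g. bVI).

ii°

Ab major has the diatonic set Ab, Bbm, Cm, Db, Eb, Fm, Gdim. Of the given chords, Ab–C–Eb = Ab, C–Eb–G = Cm and Db–F–Ab = Db are diatonic. But Bb–Db–Fb is foreign: the diatonic ii on degree 2 is Bbm, whereas Bbdim comes from Ab minor. It is labeled ii°.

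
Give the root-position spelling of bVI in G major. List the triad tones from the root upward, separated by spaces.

Scale degree 6 in G major is E. bVI uses the lowered form, Eb, taken from G minor. Stacking thirds in G minor on Eb gives Eb–G–Bb.

Eb G Bb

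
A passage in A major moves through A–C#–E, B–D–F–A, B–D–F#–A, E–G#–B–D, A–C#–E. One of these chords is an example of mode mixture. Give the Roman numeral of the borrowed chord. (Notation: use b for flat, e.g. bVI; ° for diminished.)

iiø7

In A major the diatonic chords are A, Bm, C#m, D, E, F#m, G#dim. Of the given chords, A–C#–E = A, B–D–F#–A = Bm7 and E–G#–B–D = E7 are diatonic. B–D–F–A doesn't fit — on degree 2 A major would have Bm (ii). Bm7b5 is the degree-2 chord of A minor, so it is the borrowed iiø7.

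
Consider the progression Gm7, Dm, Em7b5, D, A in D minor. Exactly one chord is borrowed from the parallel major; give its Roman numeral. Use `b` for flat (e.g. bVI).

I

In D minor (with V from harmonic minor) the diatonic chords are Dm, Edim, F, Gm, A, Bb, C. Gm7, Dm, Em7b5 and A are all diatonic. D (D–F#–A) doesn't fit — on degree 1 D minor would have Dm (i). D is the degree-1 chord of D major, so it is the borrowed I.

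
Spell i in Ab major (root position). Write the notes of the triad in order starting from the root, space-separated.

i is built on scale degree 1, which is Ab in both Ab major and its parallel. Building the minor chord from the parallel minor on Ab: Ab–Cb–Eb.

Ab Cb Eb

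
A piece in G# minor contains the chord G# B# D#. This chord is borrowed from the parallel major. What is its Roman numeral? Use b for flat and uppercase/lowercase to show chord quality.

G# is scale degree 1 in G# minor. Diatonically G# minor has G#m (i) on that degree; G#–B#–D# is instead the major chord native to G# major, so it takes the label I.

I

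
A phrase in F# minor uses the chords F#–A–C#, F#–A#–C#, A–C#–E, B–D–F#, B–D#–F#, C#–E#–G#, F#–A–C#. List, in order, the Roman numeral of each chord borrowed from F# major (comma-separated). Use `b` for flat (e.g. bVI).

The diatonic triads in F# minor (with V from harmonic minor) are F#m, G#dim, A, Bm, C#, D, E. F#–A–C# = F#m, A–C#–E = A, B–D–F# = Bm and C#–E#–G# = C# are all diatonic. F#–A#–C# is not: scale degree 1 in F# minor carries F#m (i). In F# major the chord on that degree is F#, so here it functions as I, borrowed from the parallel major. B–D#–F# doesn't fit — on degree 4 F# minor would have Bm (iv). B is the degree-4 chord of F# major, so it is the borrowed IV.

I, IV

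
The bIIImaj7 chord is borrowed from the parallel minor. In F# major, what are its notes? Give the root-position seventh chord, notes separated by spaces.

bIIImaj7 is built on the lowered scale degree 3. In F# major degree 3 is A#; lowered it becomes A. Building the major-seventh chord from the parallel minor on A: A–C#–E–G#.

A C# E G#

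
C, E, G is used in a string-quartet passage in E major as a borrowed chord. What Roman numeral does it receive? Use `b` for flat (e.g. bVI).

The root C is the lowered 6th scale degree — diatonically E major has C# there. Diatonically E major has C#m (vi) on that degree; C–E–G is instead the major chord native to E minor, so it takes the label bVI.

bVI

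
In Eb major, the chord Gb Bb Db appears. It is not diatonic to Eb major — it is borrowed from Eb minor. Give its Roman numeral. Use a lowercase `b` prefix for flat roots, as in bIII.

In Eb major scale degree 3 is G; Gb is its lowered form, from Eb minor. Gb–Bb–Db is a major chord — the form found in Eb minor, not the diatonic iii (Gm). Borrowed into Eb major it is written bIII.

bIII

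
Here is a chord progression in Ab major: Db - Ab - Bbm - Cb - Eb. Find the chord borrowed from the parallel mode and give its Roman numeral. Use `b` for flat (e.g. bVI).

bIII

Ab major has the diatonic set Ab, Bbm, Cm, Db, Eb, Fm, Gdim. Db, Ab, Bbm and Eb are all diatonic. But Cb (Cb–Eb–Gb) is foreign: the diatonic iii on degree 3 is Cm, whereas Cb comes from Ab minor. It is labeled bIII.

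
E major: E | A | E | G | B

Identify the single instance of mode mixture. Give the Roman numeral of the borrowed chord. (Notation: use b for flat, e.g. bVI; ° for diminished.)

E major has the diatonic set E, F#m, G#m, A, B, C#m, D#dim. Of the given chords, E, A and B are diatonic. G (G–B–D) is not: scale degree 3 in E major carries G#m (iii). In E minor the chord on that degree is G, so here it functions as bIII, borrowed from the parallel minor.

bIII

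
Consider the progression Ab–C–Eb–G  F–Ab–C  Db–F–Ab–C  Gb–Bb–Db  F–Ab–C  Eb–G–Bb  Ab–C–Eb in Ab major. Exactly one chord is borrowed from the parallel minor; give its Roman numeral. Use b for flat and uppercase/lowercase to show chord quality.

Ab major has the diatonic set Ab, Bbm, Cm, Db, Eb, Fm, Gdim. Of the given chords, Ab–C–Eb–G = Abmaj7, F–Ab–C = Fm, Db–F–Ab–C = Dbmaj7, Eb–G–Bb = Eb and Ab–C–Eb = Ab are diatonic. Gb–Bb–Db is not: scale degree 7 in Ab major carries Gdim (vii°). In Ab minor the chord on that degree is Gb, so here it functions as bVII, borrowed from the parallel minor.

bVII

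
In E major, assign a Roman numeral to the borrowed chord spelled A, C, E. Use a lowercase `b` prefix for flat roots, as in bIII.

The root A is the diatonic 4th degree of E major; the borrowing shows in the chord quality. Diatonically E major has A (IV) on that degree; A–C–E is instead the minor chord native to E minor, so it takes the label iv.

iv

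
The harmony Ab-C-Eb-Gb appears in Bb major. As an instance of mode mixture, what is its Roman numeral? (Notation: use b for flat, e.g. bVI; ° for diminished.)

In Bb major scale degree 7 is A; Ab is its lowered form, from Bb minor. Ab–C–Eb–Gb is a dominant-seventh chord — the form found in Bb minor, not the diatonic vii° (Adim). Borrowed into Bb major it is written bVII7.

bVII7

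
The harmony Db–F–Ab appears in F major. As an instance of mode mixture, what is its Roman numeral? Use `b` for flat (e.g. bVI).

bVI

In F major scale degree 6 is D; Db is its lowered form, from F minor. The diatonic chord on degree 6 would be Dm (vi), but Db–F–Ab is the major chord from F minor. As a borrowed chord it is labeled bVI.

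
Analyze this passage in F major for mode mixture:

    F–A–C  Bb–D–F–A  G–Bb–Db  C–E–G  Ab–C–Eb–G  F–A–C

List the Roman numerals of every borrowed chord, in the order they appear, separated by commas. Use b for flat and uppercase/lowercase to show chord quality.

The diatonic triads in F major are F, Gm, Am, Bb, C, Dm, Edim. F–A–C = F, Bb–D–F–A = Bbmaj7 and C–E–G = C all belong to that set. But G–Bb–Db is foreign: the diatonic ii on degree 2 is Gm, whereas Gdim comes from F minor. It is labeled ii°. Ab–C–Eb–G doesn't fit — on degree 3 F major would have Am (iii). Abmaj7 is the degree-3 chord of F minor, so it is the borrowed bIIImaj7.

ii°, bIIImaj7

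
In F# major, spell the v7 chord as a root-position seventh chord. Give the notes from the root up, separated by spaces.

C# E G# B

The root, C#, is scale degree 5 — the same note in F# major and F# minor; only the chord quality changes. Building the minor-seventh chord from the parallel minor on C#: C#–E–G#–B.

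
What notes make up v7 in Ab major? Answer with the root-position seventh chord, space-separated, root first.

Eb Gb Bb Db

The root, Eb, is scale degree 5 — the same note in Ab major and Ab minor; only the chord quality changes. Stacking thirds in Ab minor on Eb gives Eb–Gb–Bb–Db.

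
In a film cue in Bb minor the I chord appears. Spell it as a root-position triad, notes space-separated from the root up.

Bb D F

The root, Bb, is scale degree 1 — the same note in Bb minor and Bb major; only the chord quality changes. Stacking thirds in Bb major on Bb gives Bb–D–F.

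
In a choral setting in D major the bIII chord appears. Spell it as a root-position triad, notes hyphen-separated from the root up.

Scale degree 3 in D major is F#. bIII uses the lowered form, F, taken from D minor. Stacking thirds in D minor on F gives F–A–C.

F-A-C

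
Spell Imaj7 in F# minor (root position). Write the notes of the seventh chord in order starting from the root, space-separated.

F# A# C# E#

The root, F#, is scale degree 1 — the same note in F# minor and F# major; only the chord quality changes. Building the major-seventh chord from the parallel major on F#: F#–A#–C#–E#.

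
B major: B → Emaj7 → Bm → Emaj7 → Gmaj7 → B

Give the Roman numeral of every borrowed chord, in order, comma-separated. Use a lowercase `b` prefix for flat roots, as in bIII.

The diatonic triads in B major are B, C#m, D#m, E, F#, G#m, A#dim. Of the given chords, B and Emaj7 are diatonic. Bm (B–D–F#) is not: scale degree 1 in B major carries B (I). In B minor the chord on that degree is Bm, so here it functions as i, borrowed from the parallel minor. But Gmaj7 (G–B–D–F#) is foreign: the diatonic vi on degree 6 is G#m, whereas Gmaj7 comes from B minor. It is labeled bVImaj7.

i, bVImaj7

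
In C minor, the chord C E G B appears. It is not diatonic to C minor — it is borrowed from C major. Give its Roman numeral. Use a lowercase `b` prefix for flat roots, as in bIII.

Imaj7

The root C is the diatonic 1st degree of C minor; the borrowing shows in the chord quality. C–E–G–B is a major-seventh chord — the form found in C major, not the diatonic i (Cm). Borrowed into C minor it is written Imaj7.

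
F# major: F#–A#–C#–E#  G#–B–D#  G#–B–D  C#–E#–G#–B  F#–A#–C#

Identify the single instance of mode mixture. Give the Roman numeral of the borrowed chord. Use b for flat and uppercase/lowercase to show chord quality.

ii°

The diatonic triads in F# major are F#, G#m, A#m, B, C#, D#m, E#dim. F#–A#–C#–E# = F#maj7, G#–B–D# = G#m, C#–E#–G#–B = C#7 and F#–A#–C# = F# are all diatonic. But G#–B–D is foreign: the diatonic ii on degree 2 is G#m, whereas G#dim comes from F# minor. It is labeled ii°.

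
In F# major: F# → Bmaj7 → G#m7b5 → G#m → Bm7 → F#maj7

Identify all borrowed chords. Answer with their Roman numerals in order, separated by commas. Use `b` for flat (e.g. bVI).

F# major has the diatonic set F#, G#m, A#m, B, C#, D#m, E#dim. Of the given chords, F#, Bmaj7, G#m and F#maj7 are diatonic. G#m7b5 (G#–B–D–F#) is not: scale degree 2 in F# major carries G#m (ii). In F# minor the chord on that degree is G#m7b5, so here it functions as iiø7, borrowed from the parallel minor. But Bm7 (B–D–F#–A) is foreign: the diatonic IV on degree 4 is B, whereas Bm7 comes from F# minor. It is labeled iv7.

iiø7, iv7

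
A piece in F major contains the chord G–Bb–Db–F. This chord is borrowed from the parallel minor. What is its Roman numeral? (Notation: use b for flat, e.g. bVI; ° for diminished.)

iiø7

The root G is the diatonic 2nd degree of F major; the borrowing shows in the chord quality. G–Bb–Db–F is a half-diminished-seventh chord — the form found in F minor, not the diatonic ii (Gm). Borrowed into F major it is written iiø7.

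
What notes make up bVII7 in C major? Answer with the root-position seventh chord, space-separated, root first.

Bb D F Ab

Scale degree 7 in C major is B. bVII7 uses the lowered form, Bb, taken from C minor. Building the dominant-seventh chord from the parallel minor on Bb: Bb–D–F–Ab.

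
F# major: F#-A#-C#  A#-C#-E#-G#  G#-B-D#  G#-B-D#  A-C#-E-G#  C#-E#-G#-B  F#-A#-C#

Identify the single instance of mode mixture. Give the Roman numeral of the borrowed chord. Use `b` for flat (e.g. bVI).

In F# major the diatonic chords are F#, G#m, A#m, B, C#, D#m, E#dim. F#–A#–C# = F#, A#–C#–E#–G# = A#m7, G#–B–D# = G#m and C#–E#–G#–B = C#7 all belong to that set. A–C#–E–G# is not: scale degree 3 in F# major carries A#m (iii). In F# minor the chord on that degree is Amaj7, so here it functions as bIIImaj7, borrowed from the parallel minor.

bIIImaj7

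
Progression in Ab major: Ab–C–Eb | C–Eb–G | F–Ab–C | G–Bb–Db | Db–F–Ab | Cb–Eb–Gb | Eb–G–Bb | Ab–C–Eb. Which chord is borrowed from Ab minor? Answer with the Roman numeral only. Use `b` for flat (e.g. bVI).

In Ab major the diatonic chords are Ab, Bbm, Cm, Db, Eb, Fm, Gdim. Ab–C–Eb = Ab, C–Eb–G = Cm, F–Ab–C = Fm, G–Bb–Db = Gdim, Db–F–Ab = Db and Eb–G–Bb = Eb all belong to that set. Cb–Eb–Gb doesn't fit — on degree 3 Ab major would have Cm (iii). Cb is the degree-3 chord of Ab minor, so it is the borrowed bIII.

bIII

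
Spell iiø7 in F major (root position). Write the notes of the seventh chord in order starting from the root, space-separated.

The root, G, is scale degree 2 — the same note in F major and F minor; only the chord quality changes. In F minor the chord on G is G–Bb–Db–F.

G Bb Db F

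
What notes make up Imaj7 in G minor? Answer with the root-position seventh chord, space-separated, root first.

Imaj7 is built on scale degree 1, which is G in both G minor and its parallel. Stacking thirds in G major on G gives G–B–D–F#.

G B D F#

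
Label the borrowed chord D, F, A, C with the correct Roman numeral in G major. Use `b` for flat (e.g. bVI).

D is scale degree 5 in G major. D–F–A–C is a minor-seventh chord — the form found in G minor, not the diatonic V (D). Borrowed into G major it is written v7.

v7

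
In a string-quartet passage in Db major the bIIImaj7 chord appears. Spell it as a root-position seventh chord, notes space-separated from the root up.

The root of bIIImaj7 is the lowered 3rd degree: F becomes Fb. In Db minor the chord on Fb is Fb–Ab–Cb–Eb.

Fb Ab Cb Eb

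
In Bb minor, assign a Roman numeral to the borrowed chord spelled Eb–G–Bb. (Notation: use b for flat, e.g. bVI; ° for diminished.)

IV

The root Eb is the diatonic 4th degree of Bb minor; the borrowing shows in the chord quality. The diatonic chord on degree 4 would be Ebm (iv), but Eb–G–Bb is the major chord from Bb major. As a borrowed chord it is labeled IV.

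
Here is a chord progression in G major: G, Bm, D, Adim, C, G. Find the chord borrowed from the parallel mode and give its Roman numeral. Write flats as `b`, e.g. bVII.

In G major the diatonic chords are G, Am, Bm, C, D, Em, F#dim. G, Bm, D and C are all diatonic. But Adim (A–C–Eb) is foreign: the diatonic ii on degree 2 is Am, whereas Adim comes from G minor. It is labeled ii°.

ii°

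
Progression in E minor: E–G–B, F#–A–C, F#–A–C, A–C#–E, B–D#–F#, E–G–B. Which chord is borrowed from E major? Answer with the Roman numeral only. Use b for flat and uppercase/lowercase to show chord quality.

IV

The diatonic triads in E minor (with V from harmonic minor) are Em, F#dim, G, Am, B, C, D. E–G–B = Em, F#–A–C = F#dim and B–D#–F# = B all belong to that set. A–C#–E is not: scale degree 4 in E minor carries Am (iv). In E major the chord on that degree is A, so here it functions as IV, borrowed from the parallel major.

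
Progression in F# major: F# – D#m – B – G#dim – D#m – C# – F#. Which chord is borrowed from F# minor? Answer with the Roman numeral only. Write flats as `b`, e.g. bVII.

The diatonic triads in F# major are F#, G#m, A#m, B, C#, D#m, E#dim. F#, D#m, B and C# are all diatonic. G#dim (G#–B–D) is not: scale degree 2 in F# major carries G#m (ii). In F# minor the chord on that degree is G#dim, so here it functions as ii°, borrowed from the parallel minor.

ii°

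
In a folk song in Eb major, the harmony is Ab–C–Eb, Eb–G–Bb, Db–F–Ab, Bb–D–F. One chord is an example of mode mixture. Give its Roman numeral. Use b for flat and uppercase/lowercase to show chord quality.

bVII

The diatonic triads in Eb major are Eb, Fm, Gm, Ab, Bb, Cm, Ddim. Of the given chords, Ab–C–Eb = Ab, Eb–G–Bb = Eb and Bb–D–F = Bb are diatonic. Db–F–Ab doesn't fit — on degree 7 Eb major would have Ddim (vii°). Db is the degree-7 chord of Eb minor, so it is the borrowed bVII.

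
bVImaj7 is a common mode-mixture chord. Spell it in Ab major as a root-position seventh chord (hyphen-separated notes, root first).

The root of bVImaj7 is the lowered 6th degree: F becomes Fb. Stacking thirds in Ab minor on Fb gives Fb–Ab–Cb–Eb.

Fb-Ab-Cb-Eb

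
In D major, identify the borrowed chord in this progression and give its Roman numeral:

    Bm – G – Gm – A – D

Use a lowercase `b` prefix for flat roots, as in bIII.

In D major the diatonic chords are D, Em, F#m, G, A, Bm, C#dim. Of the given chords, Bm, G, A and D are diatonic. Gm (G–Bb–D) doesn't fit — on degree 4 D major would have G (IV). Gm is the degree-4 chord of D minor, so it is the borrowed iv.

iv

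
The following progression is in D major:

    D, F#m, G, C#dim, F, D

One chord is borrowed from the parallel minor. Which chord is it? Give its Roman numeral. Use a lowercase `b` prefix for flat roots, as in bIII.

In D major the diatonic chords are D, Em, F#m, G, A, Bm, C#dim. D, F#m, G and C#dim all belong to that set. F (F–A–C) doesn't fit — on degree 3 D major would have F#m (iii). F is the degree-3 chord of D minor, so it is the borrowed bIII.

bIII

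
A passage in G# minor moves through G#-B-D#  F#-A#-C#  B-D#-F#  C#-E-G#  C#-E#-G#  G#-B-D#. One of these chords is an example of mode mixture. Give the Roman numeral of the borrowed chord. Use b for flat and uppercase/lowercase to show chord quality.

IV

The diatonic triads in G# minor (with V from harmonic minor) are G#m, A#dim, B, C#m, D#, E, F#. Of the given chords, G#–B–D# = G#m, F#–A#–C# = F#, B–D#–F# = B and C#–E–G# = C#m are diatonic. But C#–E#–G# is foreign: the diatonic iv on degree 4 is C#m, whereas C# comes from G# major. It is labeled IV.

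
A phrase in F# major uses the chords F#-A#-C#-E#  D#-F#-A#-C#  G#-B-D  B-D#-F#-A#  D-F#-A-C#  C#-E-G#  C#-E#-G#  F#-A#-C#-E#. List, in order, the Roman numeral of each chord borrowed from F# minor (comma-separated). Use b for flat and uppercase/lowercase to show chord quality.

ii°, bVImaj7, v

F# major has the diatonic set F#, G#m, A#m, B, C#, D#m, E#dim. Of the given chords, F#–A#–C#–E# = F#maj7, D#–F#–A#–C# = D#m7, B–D#–F#–A# = Bmaj7 and C#–E#–G# = C# are diatonic. G#–B–D doesn't fit — on degree 2 F# major would have G#m (ii). G#dim is the degree-2 chord of F# minor, so it is the borrowed ii°. D–F#–A–C# is not: scale degree 6 in F# major carries D#m (vi). In F# minor the chord on that degree is Dmaj7, so here it functions as bVImaj7, borrowed from the parallel minor. C#–E–G# doesn't fit — on degree 5 F# major would have C# (V). C#m is the degree-5 chord of F# minor, so it is the borrowed v.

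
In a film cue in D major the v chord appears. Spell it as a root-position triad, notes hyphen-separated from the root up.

The root, A, is scale degree 5 — the same note in D major and D minor; only the chord quality changes. In D minor the chord on A is A–C–E.

A-C-E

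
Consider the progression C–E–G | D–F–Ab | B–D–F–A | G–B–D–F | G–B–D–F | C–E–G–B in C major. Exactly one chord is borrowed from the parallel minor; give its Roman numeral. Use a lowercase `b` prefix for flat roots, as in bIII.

ii°

C major has the diatonic set C, Dm, Em, F, G, Am, Bdim. Of the given chords, C–E–G = C, B–D–F–A = Bm7b5, G–B–D–F = G7 and C–E–G–B = Cmaj7 are diatonic. But D–F–Ab is foreign: the diatonic ii on degree 2 is Dm, whereas Ddim comes from C minor. It is labeled ii°.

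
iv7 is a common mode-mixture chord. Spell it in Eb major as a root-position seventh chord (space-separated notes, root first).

Ab Cb Eb Gb

iv7 is built on scale degree 4, which is Ab in both Eb major and its parallel. Building the minor-seventh chord from the parallel minor on Ab: Ab–Cb–Eb–Gb.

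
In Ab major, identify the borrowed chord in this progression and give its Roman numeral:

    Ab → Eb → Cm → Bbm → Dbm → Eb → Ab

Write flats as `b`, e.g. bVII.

iv

Ab major has the diatonic set Ab, Bbm, Cm, Db, Eb, Fm, Gdim. Ab, Eb, Cm and Bbm are all diatonic. Dbm (Db–Fb–Ab) doesn't fit — on degree 4 Ab major would have Db (IV). Dbm is the degree-4 chord of Ab minor, so it is the borrowed iv.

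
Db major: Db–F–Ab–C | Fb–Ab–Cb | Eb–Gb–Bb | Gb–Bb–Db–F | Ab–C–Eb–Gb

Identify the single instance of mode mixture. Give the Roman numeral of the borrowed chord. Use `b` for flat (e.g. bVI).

bIII

The diatonic triads in Db major are Db, Ebm, Fm, Gb, Ab, Bbm, Cdim. Db–F–Ab–C = Dbmaj7, Eb–Gb–Bb = Ebm, Gb–Bb–Db–F = Gbmaj7 and Ab–C–Eb–Gb = Ab7 are all diatonic. But Fb–Ab–Cb is foreign: the diatonic iii on degree 3 is Fm, whereas Fb comes from Db minor. It is labeled bIII.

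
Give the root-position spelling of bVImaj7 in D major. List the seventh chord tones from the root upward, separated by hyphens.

bVImaj7 is built on the lowered scale degree 6. In D major degree 6 is B; lowered it becomes Bb. Building the major-seventh chord from the parallel minor on Bb: Bb–D–F–A.

Bb-D-F-A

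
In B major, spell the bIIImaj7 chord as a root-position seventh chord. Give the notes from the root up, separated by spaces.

Scale degree 3 in B major is D#. bIIImaj7 uses the lowered form, D, taken from B minor. Stacking thirds in B minor on D gives D–F#–A–C#.

D F# A C#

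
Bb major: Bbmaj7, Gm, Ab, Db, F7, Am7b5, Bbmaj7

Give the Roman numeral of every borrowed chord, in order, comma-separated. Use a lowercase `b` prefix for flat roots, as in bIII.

The diatonic triads in Bb major are Bb, Cm, Dm, Eb, F, Gm, Adim. Bbmaj7, Gm, F7 and Am7b5 all belong to that set. Ab (Ab–C–Eb) is not: scale degree 7 in Bb major carries Adim (vii°). In Bb minor the chord on that degree is Ab, so here it functions as bVII, borrowed from the parallel minor. Db (Db–F–Ab) is not: scale degree 3 in Bb major carries Dm (iii). In Bb minor the chord on that degree is Db, so here it functions as bIII, borrowed from the parallel minor.

bVII, bIII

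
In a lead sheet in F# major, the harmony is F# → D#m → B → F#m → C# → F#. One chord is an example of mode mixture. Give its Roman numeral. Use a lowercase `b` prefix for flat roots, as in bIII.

i

The diatonic triads in F# major are F#, G#m, A#m, B, C#, D#m, E#dim. F#, D#m, B and C# are all diatonic. F#m (F#–A–C#) is not: scale degree 1 in F# major carries F# (I). In F# minor the chord on that degree is F#m, so here it functions as i, borrowed from the parallel minor.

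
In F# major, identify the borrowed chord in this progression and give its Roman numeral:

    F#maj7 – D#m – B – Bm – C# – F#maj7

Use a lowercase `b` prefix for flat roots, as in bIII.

In F# major the diatonic chords are F#, G#m, A#m, B, C#, D#m, E#dim. F#maj7, D#m, B and C# are all diatonic. Bm (B–D–F#) is not: scale degree 4 in F# major carries B (IV). In F# minor the chord on that degree is Bm, so here it functions as iv, borrowed from the parallel minor.

iv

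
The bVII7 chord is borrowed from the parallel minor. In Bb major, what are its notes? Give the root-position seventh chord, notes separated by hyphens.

Ab-C-Eb-Gb

Scale degree 7 in Bb major is A. bVII7 uses the lowered form, Ab, taken from Bb minor. Building the dominant-seventh chord from the parallel minor on Ab: Ab–C–Eb–Gb.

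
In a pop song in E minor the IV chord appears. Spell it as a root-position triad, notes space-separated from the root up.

The root, A, is scale degree 4 — the same note in E minor and E major; only the chord quality changes. Building the major chord from the parallel major on A: A–C#–E.

A C# E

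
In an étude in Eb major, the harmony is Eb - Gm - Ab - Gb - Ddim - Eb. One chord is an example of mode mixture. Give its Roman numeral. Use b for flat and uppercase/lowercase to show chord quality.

bIII

Eb major has the diatonic set Eb, Fm, Gm, Ab, Bb, Cm, Ddim. Eb, Gm, Ab and Ddim are all diatonic. Gb (Gb–Bb–Db) doesn't fit — on degree 3 Eb major would have Gm (iii). Gb is the degree-3 chord of Eb minor, so it is the borrowed bIII.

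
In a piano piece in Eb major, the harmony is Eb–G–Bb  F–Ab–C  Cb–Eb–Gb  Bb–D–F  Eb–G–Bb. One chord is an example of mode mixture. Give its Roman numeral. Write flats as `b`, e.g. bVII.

The diatonic triads in Eb major are Eb, Fm, Gm, Ab, Bb, Cm, Ddim. Eb–G–Bb = Eb, F–Ab–C = Fm and Bb–D–F = Bb are all diatonic. Cb–Eb–Gb doesn't fit — on degree 6 Eb major would have Cm (vi). Cb is the degree-6 chord of Eb minor, so it is the borrowed bVI.

bVI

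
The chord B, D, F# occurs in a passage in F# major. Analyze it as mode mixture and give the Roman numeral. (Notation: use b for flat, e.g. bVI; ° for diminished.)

The root B is the diatonic 4th degree of F# major; the borrowing shows in the chord quality. Diatonically F# major has B (IV) on that degree; B–D–F# is instead the minor chord native to F# minor, so it takes the label iv.

iv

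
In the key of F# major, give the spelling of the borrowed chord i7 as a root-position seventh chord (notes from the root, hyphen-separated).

F#-A-C#-E

The root, F#, is scale degree 1 — the same note in F# major and F# minor; only the chord quality changes. Stacking thirds in F# minor on F# gives F#–A–C#–E.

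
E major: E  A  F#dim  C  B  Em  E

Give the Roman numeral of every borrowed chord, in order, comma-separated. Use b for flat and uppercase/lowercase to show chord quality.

ii°, bVI, i

E major has the diatonic set E, F#m, G#m, A, B, C#m, D#dim. E, A and B are all diatonic. But F#dim (F#–A–C) is foreign: the diatonic ii on degree 2 is F#m, whereas F#dim comes from E minor. It is labeled ii°. C (C–E–G) doesn't fit — on degree 6 E major would have C#m (vi). C is the degree-6 chord of E minor, so it is the borrowed bVI. Em (E–G–B) doesn't fit — on degree 1 E major would have E (I). Em is the degree-1 chord of E minor, so it is the borrowed i.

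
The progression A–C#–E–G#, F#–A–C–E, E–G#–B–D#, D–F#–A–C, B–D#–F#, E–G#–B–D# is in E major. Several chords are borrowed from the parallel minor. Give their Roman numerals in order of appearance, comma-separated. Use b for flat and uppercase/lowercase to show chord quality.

iiø7, bVII7

E major has the diatonic set E, F#m, G#m, A, B, C#m, D#dim. A–C#–E–G# = Amaj7, E–G#–B–D# = Emaj7 and B–D#–F# = B are all diatonic. F#–A–C–E doesn't fit — on degree 2 E major would have F#m (ii). F#m7b5 is the degree-2 chord of E minor, so it is the borrowed iiø7. D–F#–A–C is not: scale degree 7 in E major carries D#dim (vii°). In E minor the chord on that degree is D7, so here it functions as bVII7, borrowed from the parallel minor.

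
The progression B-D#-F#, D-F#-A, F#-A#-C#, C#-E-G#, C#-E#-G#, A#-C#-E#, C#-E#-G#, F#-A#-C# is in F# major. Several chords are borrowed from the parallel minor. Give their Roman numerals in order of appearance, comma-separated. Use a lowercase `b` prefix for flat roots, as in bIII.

In F# major the diatonic chords are F#, G#m, A#m, B, C#, D#m, E#dim. B–D#–F# = B, F#–A#–C# = F#, C#–E#–G# = C# and A#–C#–E# = A#m all belong to that set. D–F#–A doesn't fit — on degree 6 F# major would have D#m (vi). D is the degree-6 chord of F# minor, so it is the borrowed bVI. C#–E–G# doesn't fit — on degree 5 F# major would have C# (V). C#m is the degree-5 chord of F# minor, so it is the borrowed v.

bVI, v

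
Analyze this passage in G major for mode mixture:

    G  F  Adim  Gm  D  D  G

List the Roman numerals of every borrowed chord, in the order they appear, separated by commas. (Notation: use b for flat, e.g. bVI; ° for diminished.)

G major has the diatonic set G, Am, Bm, C, D, Em, F#dim. G and D are both diatonic. F (F–A–C) is not: scale degree 7 in G major carries F#dim (vii°). In G minor the chord on that degree is F, so here it functions as bVII, borrowed from the parallel minor. But Adim (A–C–Eb) is foreign: the diatonic ii on degree 2 is Am, whereas Adim comes from G minor. It is labeled ii°. Gm (G–Bb–D) doesn't fit — on degree 1 G major would have G (I). Gm is the degree-1 chord of G minor, so it is the borrowed i.

bVII, ii°, i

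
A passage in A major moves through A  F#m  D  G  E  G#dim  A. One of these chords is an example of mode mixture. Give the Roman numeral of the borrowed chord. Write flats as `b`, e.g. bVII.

In A major the diatonic chords are A, Bm, C#m, D, E, F#m, G#dim. Of the given chords, A, F#m, D, E and G#dim are diatonic. But G (G–B–D) is foreign: the diatonic vii° on degree 7 is G#dim, whereas G comes from A minor. It is labeled bVII.

bVII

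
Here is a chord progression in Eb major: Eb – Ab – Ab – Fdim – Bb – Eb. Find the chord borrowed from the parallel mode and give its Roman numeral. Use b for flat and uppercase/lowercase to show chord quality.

The diatonic triads in Eb major are Eb, Fm, Gm, Ab, Bb, Cm, Ddim. Eb, Ab and Bb are all diatonic. Fdim (F–Ab–Cb) is not: scale degree 2 in Eb major carries Fm (ii). In Eb minor the chord on that degree is Fdim, so here it functions as ii°, borrowed from the parallel minor.

ii°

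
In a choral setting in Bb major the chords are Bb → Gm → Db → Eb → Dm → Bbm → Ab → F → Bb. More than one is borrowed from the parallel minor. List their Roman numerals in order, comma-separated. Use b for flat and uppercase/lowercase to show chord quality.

bIII, i, bVII

In Bb major the diatonic chords are Bb, Cm, Dm, Eb, F, Gm, Adim. Of the given chords, Bb, Gm, Eb, Dm and F are diatonic. But Db (Db–F–Ab) is foreign: the diatonic iii on degree 3 is Dm, whereas Db comes from Bb minor. It is labeled bIII. Bbm (Bb–Db–F) doesn't fit — on degree 1 Bb major would have Bb (I). Bbm is the degree-1 chord of Bb minor, so it is the borrowed i. Ab (Ab–C–Eb) is not: scale degree 7 in Bb major carries Adim (vii°). In Bb minor the chord on that degree is Ab, so here it functions as bVII, borrowed from the parallel minor.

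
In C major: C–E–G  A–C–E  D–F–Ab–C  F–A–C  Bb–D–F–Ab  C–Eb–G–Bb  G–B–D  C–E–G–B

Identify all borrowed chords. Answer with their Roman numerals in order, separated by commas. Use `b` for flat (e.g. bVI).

In C major the diatonic chords are C, Dm, Em, F, G, Am, Bdim. C–E–G = C, A–C–E = Am, F–A–C = F, G–B–D = G and C–E–G–B = Cmaj7 are all diatonic. D–F–Ab–C is not: scale degree 2 in C major carries Dm (ii). In C minor the chord on that degree is Dm7b5, so here it functions as iiø7, borrowed from the parallel minor. Bb–D–F–Ab is not: scale degree 7 in C major carries Bdim (vii°). In C minor the chord on that degree is Bb7, so here it functions as bVII7, borrowed from the parallel minor. C–Eb–G–Bb doesn't fit — on degree 1 C major would have C (I). Cm7 is the degree-1 chord of C minor, so it is the borrowed i7.

iiø7, bVII7, i7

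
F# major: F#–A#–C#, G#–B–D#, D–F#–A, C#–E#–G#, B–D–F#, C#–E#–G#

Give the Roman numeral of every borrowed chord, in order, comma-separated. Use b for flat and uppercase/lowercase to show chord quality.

F# major has the diatonic set F#, G#m, A#m, B, C#, D#m, E#dim. F#–A#–C# = F#, G#–B–D# = G#m and C#–E#–G# = C# all belong to that set. D–F#–A is not: scale degree 6 in F# major carries D#m (vi). In F# minor the chord on that degree is D, so here it functions as bVI, borrowed from the parallel minor. But B–D–F# is foreign: the diatonic IV on degree 4 is B, whereas Bm comes from F# minor. It is labeled iv.

bVI, iv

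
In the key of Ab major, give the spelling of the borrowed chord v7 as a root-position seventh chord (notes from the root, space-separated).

v7 is built on scale degree 5, which is Eb in both Ab major and its parallel. Building the minor-seventh chord from the parallel minor on Eb: Eb–Gb–Bb–Db.

Eb Gb Bb Db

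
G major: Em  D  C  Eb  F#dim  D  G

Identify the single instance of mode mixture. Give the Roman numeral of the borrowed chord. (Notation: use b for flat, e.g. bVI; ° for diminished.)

bVI

The diatonic triads in G major are G, Am, Bm, C, D, Em, F#dim. Em, D, C, F#dim and G are all diatonic. But Eb (Eb–G–Bb) is foreign: the diatonic vi on degree 6 is Em, whereas Eb comes from G minor. It is labeled bVI.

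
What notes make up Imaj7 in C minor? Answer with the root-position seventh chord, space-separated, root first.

Imaj7 is built on scale degree 1, which is C in both C minor and its parallel. Building the major-seventh chord from the parallel major on C: C–E–G–B.

C E G B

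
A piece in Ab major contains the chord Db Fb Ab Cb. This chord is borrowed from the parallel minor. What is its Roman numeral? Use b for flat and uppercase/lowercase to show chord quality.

iv7

Db is scale degree 4 in Ab major. Db–Fb–Ab–Cb is a minor-seventh chord — the form found in Ab minor, not the diatonic IV (Db). Borrowed into Ab major it is written iv7.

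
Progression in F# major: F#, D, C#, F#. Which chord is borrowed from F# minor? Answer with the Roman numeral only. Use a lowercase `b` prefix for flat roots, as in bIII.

In F# major the diatonic chords are F#, G#m, A#m, B, C#, D#m, E#dim. F# and C# both belong to that set. D (D–F#–A) is not: scale degree 6 in F# major carries D#m (vi). In F# minor the chord on that degree is D, so here it functions as bVI, borrowed from the parallel minor.

bVI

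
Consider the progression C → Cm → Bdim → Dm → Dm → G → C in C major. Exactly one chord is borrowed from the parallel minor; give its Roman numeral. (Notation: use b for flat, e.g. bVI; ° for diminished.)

The diatonic triads in C major are C, Dm, Em, F, G, Am, Bdim. Of the given chords, C, Bdim, Dm and G are diatonic. But Cm (C–Eb–G) is foreign: the diatonic I on degree 1 is C, whereas Cm comes from C minor. It is labeled i.

i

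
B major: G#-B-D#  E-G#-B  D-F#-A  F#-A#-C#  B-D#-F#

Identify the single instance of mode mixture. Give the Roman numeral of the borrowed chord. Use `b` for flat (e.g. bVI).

bIII

The diatonic triads in B major are B, C#m, D#m, E, F#, G#m, A#dim. Of the given chords, G#–B–D# = G#m, E–G#–B = E, F#–A#–C# = F# and B–D#–F# = B are diatonic. But D–F#–A is foreign: the diatonic iii on degree 3 is D#m, whereas D comes from B minor. It is labeled bIII.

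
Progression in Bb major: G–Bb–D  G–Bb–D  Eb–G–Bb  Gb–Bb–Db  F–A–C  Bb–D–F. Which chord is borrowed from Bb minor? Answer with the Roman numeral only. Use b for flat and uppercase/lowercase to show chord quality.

bVI

Bb major has the diatonic set Bb, Cm, Dm, Eb, F, Gm, Adim. Of the given chords, G–Bb–D = Gm, Eb–G–Bb = Eb, F–A–C = F and Bb–D–F = Bb are diatonic. But Gb–Bb–Db is foreign: the diatonic vi on degree 6 is Gm, whereas Gb comes from Bb minor. It is labeled bVI.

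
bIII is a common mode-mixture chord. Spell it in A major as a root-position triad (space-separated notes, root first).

The root of bIII is the lowered 3rd degree: C# becomes C. Stacking thirds in A minor on C gives C–E–G.

C E G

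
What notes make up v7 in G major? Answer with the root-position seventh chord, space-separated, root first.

D F A C

v7 is built on scale degree 5, which is D in both G major and its parallel. In G minor the chord on D is D–F–A–C.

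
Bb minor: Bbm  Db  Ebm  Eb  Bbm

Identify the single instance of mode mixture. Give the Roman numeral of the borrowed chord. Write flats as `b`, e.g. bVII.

Bb minor has the diatonic set Bbm, Cdim, Db, Ebm, F, Gb, Ab (with V from harmonic minor). Of the given chords, Bbm, Db and Ebm are diatonic. Eb (Eb–G–Bb) is not: scale degree 4 in Bb minor carries Ebm (iv). In Bb major the chord on that degree is Eb, so here it functions as IV, borrowed from the parallel major.

IV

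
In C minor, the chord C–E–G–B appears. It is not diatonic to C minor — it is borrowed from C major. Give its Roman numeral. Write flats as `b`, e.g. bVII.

The root C is the diatonic 1st degree of C minor; the borrowing shows in the chord quality. C–E–G–B is a major-seventh chord — the form found in C major, not the diatonic i (Cm). Borrowed into C minor it is written Imaj7.

Imaj7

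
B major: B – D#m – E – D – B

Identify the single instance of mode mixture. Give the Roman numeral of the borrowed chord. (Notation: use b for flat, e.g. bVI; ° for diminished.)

bIII

B major has the diatonic set B, C#m, D#m, E, F#, G#m, A#dim. Of the given chords, B, D#m and E are diatonic. D (D–F#–A) is not: scale degree 3 in B major carries D#m (iii). In B minor the chord on that degree is D, so here it functions as bIII, borrowed from the parallel minor.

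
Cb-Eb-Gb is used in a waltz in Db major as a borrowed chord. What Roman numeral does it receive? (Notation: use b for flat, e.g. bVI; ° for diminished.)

In Db major scale degree 7 is C; Cb is its lowered form, from Db minor. The diatonic chord on degree 7 would be Cdim (vii°), but Cb–Eb–Gb is the major chord from Db minor. As a borrowed chord it is labeled bVII.

bVII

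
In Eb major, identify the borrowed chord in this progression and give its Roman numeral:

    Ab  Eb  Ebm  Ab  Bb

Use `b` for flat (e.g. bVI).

i

The diatonic triads in Eb major are Eb, Fm, Gm, Ab, Bb, Cm, Ddim. Ab, Eb and Bb all belong to that set. Ebm (Eb–Gb–Bb) doesn't fit — on degree 1 Eb major would have Eb (I). Ebm is the degree-1 chord of Eb minor, so it is the borrowed i.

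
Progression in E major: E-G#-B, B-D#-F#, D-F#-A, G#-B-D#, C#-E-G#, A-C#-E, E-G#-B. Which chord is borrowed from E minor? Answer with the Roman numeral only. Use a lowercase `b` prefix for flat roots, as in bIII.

bVII

The diatonic triads in E major are E, F#m, G#m, A, B, C#m, D#dim. E–G#–B = E, B–D#–F# = B, G#–B–D# = G#m, C#–E–G# = C#m and A–C#–E = A all belong to that set. But D–F#–A is foreign: the diatonic vii° on degree 7 is D#dim, whereas D comes from E minor. It is labeled bVII.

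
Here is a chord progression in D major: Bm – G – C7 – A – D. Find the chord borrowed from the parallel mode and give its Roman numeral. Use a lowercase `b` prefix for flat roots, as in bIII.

The diatonic triads in D major are D, Em, F#m, G, A, Bm, C#dim. Bm, G, A and D all belong to that set. But C7 (C–E–G–Bb) is foreign: the diatonic vii° on degree 7 is C#dim, whereas C7 comes from D minor. It is labeled bVII7.

bVII7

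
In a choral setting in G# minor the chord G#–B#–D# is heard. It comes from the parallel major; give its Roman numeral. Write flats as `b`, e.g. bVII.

The root G# is the diatonic 1st degree of G# minor; the borrowing shows in the chord quality. The diatonic chord on degree 1 would be G#m (i), but G#–B#–D# is the major chord from G# major. As a borrowed chord it is labeled I.

I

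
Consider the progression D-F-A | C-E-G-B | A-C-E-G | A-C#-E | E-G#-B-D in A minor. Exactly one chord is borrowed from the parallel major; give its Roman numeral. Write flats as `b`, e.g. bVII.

I

The diatonic triads in A minor (with V from harmonic minor) are Am, Bdim, C, Dm, E, F, G. D–F–A = Dm, C–E–G–B = Cmaj7, A–C–E–G = Am7 and E–G#–B–D = E7 all belong to that set. But A–C#–E is foreign: the diatonic i on degree 1 is Am, whereas A comes from A major. It is labeled I.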